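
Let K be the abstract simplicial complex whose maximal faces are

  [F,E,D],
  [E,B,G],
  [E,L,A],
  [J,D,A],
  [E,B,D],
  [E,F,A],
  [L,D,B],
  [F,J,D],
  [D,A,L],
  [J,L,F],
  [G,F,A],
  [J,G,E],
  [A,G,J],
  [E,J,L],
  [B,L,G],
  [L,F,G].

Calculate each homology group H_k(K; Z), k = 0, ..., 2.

Order the vertices as A < B < D < E < F < G < J < L. Listing each simplex with vertices in this order, K has dimension 2 with simplices:

  0-simplices (8): A, B, D, E, F, G, J, L
  1-simplices (24): AD, AE, AF, AG, AJ, AL, BD, BE, BG, BL, DE, DF, DJ, DL, EF, EG, EJ, EL, FG, FJ, FL, GJ, GL, JL
  2-simplices (16): ADJ, ADL, AEF, AEL, AFG, AGJ, BDE, BDL, BEG, BGL, DEF, DFJ, EGJ, EJL, FGL, FJL

so the chain groups are C_0 ≅ Z^8, C_1 ≅ Z^24, C_2 ≅ Z^16.

Boundary ∂_1: C_1 → C_0 sends each edge [p,q] (with p < q) to q − p.
As a 8×24 matrix over Z this has rank 7, with invariant factors (1,1,1,1,1,1,1).

∂_2: C_2 → C_1 acts by ∂[p,q,r] = [q,r] − [p,r] + [p,q]. For instance
  ∂EJL = JL − EL + EJ,
  ∂AEL = EL − AL + AE.
The 24×16 boundary matrix has rank 15 and Smith normal form diag(1,1,1,1,1,1,1,1,1,1,1,1,1,1,1).

From H_k ≅ ker(∂_k) / im(∂_{k+1}) we obtain:

  H_0: rank C_0 − rank ∂_1 = 8 − 7 = 1, and the invariant factors of ∂_1 are all 1, so H_0 ≅ Z.
  H_1: rank ker ∂_1 − rank ∂_2 = (24 − 7) − 15 = 2, and the invariant factors of ∂_2 are all 1, so H_1 ≅ Z^2.
  H_2: rank ker ∂_2 − rank ∂_3 = (16 − 15) − 0 = 1, and there is no ∂_3, so H_2 ≅ Z.

H_0 ≅ Z,  H_1 ≅ Z^2,  H_2 ≅ Z.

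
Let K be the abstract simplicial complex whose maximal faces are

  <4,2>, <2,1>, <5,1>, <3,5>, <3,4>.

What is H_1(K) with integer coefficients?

Order the vertices as 1 < 2 < 3 < 4 < 5. Listing each simplex with vertices in this order, K has dimension 1 with simplices:

  0-simplices (5): [1], [2], [3], [4], [5]
  1-simplices (5): [1,2], [1,5], [2,4], [3,4], [3,5]

so the chain groups are C_0 ≅ Z^5, C_1 ≅ Z^5.

Boundary ∂_1: C_1 → C_0 is given by ∂[p,q] = [q] − [p]. For instance
  ∂[2,4] = [4] − [2].
As a 5×5 matrix over Z this has rank 4, with invariant factors (1,1,1,1).

Reading off H_k = ker ∂_k / im ∂_{k+1}:

  H_1: rank ker ∂_1 − rank ∂_2 = (5 − 4) − 0 = 1, and there is no ∂_2, so H_1 = Z.

H_1 = Z.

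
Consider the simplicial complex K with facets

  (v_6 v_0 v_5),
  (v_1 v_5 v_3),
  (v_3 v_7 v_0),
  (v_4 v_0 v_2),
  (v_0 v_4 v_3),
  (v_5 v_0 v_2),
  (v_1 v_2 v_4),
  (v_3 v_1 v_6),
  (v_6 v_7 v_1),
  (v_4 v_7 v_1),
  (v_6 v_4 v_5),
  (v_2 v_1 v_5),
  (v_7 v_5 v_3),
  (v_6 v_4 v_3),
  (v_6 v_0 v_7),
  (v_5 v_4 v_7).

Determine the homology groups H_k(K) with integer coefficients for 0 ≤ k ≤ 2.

Order the vertices as v_0 < v_1 < v_2 < v_3 < v_4 < v_5 < v_6 < v_7. Listing each simplex with vertices in this order, K has dimension 2 with simplices:

  0-simplices (8): [v_0], [v_1], [v_2], [v_3], [v_4], [v_5], [v_6], [v_7]
  1-simplices (24): (24 of them)
  2-simplices (16): (16 of them)

giving chain groups C_0 ≅ Z^8, C_1 ≅ Z^24, C_2 ≅ Z^16.

∂_1: C_1 → C_0 sends each edge [p,q] (with p < q) to q − p.
This gives a 8×24 integer matrix of rank 7; reducing to Smith normal form yields diagonal entries (1,1,1,1,1,1,1).

Boundary ∂_2: C_2 → C_1 acts by ∂[p,q,r] = [q,r] − [p,r] + [p,q]. For instance
  ∂[v_0,v_5,v_6] = [v_5,v_6] − [v_0,v_6] + [v_0,v_5],
  ∂[v_0,v_2,v_4] = [v_2,v_4] − [v_0,v_4] + [v_0,v_2].
The resulting 24×16 matrix has rank 15, and its Smith normal form has invariant factors (1,1,1,1,1,1,1,1,1,1,1,1,1,1,1).

Computing H_k = (kernel of ∂_k) / (image of ∂_{k+1}):

  H_0: rank C_0 − rank ∂_1 = 8 − 7 = 1, and the invariant factors of ∂_1 are all 1, so H_0 = Z.
  H_1: rank ker ∂_1 − rank ∂_2 = (24 − 7) − 15 = 2, and the invariant factors of ∂_2 are all 1, so H_1 = Z^2.
  H_2: rank ker ∂_2 − rank ∂_3 = (16 − 15) − 0 = 1, and there is no ∂_3, so H_2 = Z.

H_0 = Z,  H_1 = Z^2,  H_2 = Z.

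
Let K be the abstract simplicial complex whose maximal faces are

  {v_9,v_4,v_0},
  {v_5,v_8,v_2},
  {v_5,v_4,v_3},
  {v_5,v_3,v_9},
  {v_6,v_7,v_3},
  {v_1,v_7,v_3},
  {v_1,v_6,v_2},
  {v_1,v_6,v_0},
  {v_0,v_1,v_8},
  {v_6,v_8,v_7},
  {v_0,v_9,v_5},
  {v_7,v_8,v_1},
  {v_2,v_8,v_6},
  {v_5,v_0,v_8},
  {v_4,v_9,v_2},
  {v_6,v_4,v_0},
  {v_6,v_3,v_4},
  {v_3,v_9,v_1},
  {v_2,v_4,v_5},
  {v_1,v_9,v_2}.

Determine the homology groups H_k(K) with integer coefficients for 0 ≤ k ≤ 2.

Take the total order v_0 < v_1 < v_2 < v_3 < v_4 < v_5 < v_6 < v_7 < v_8 < v_9 on the vertex set. Then K (dimension 2) consists of the simplices:

  0-simplices (10): [v_0], [v_1], [v_2], [v_3], [v_4], [v_5], [v_6], [v_7], [v_8], [v_9]
  1-simplices (30): (30 of them)
  2-simplices (20): (20 of them)

so the chain groups are C_0 ≅ Z^10, C_1 ≅ Z^30, C_2 ≅ Z^20.

∂_1: C_1 → C_0 sends each edge [p,q] (with p < q) to q − p.
The 10×30 boundary matrix has rank 9 and Smith normal form diag(1,1,1,1,1,1,1,1,1).

∂_2: C_2 → C_1 acts by ∂[p,q,r] = [q,r] − [p,r] + [p,q]. For instance
  ∂[v_0,v_1,v_8] = [v_1,v_8] − [v_0,v_8] + [v_0,v_1],
  ∂[v_1,v_7,v_8] = [v_7,v_8] − [v_1,v_8] + [v_1,v_7].
This gives a 30×20 integer matrix of rank 20; reducing to Smith normal form yields diagonal entries (1,1,1,1,1,1,1,1,1,1,1,1,1,1,1,1,1,1,1,2).

Computing H_k = (kernel of ∂_k) / (image of ∂_{k+1}):

  H_0: rank C_0 − rank ∂_1 = 10 − 9 = 1, and the invariant factors of ∂_1 are all 1, so H_0 = Z.
  H_1: rank ker ∂_1 − rank ∂_2 = (30 − 9) − 20 = 1, and ∂_2 has invariant factor 2 > 1, so H_1 = Z ⊕ Z/2.
  H_2: rank ker ∂_2 − rank ∂_3 = (20 − 20) − 0 = 0, and there is no ∂_3, so H_2 = 0.

H_0 ≅ Z,  H_1 ≅ Z ⊕ Z/2,  H_2 = 0.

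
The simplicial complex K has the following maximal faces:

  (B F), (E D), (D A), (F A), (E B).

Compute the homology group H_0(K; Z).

H_0 = Z.

Order the vertices as A < B < D < E < F. Listing each simplex with vertices in this order, K has dimension 1 with simplices:

  0-simplices (5): A, B, D, E, F
  1-simplices (5): AD, AF, BE, BF, DE

so the chain groups are C_0 ≅ Z^5, C_1 ≅ Z^5.

∂_1: C_1 → C_0 sends each edge [p,q] (with p < q) to q − p. For instance
  ∂AD = D − A.
The 5×5 boundary matrix has rank 4 and Smith normal form diag(1,1,1,1).

Reading off H_k = ker ∂_k / im ∂_{k+1}:

  H_0: rank C_0 − rank ∂_1 = 5 − 4 = 1, and the invariant factors of ∂_1 are all 1, so H_0 ≅ Z.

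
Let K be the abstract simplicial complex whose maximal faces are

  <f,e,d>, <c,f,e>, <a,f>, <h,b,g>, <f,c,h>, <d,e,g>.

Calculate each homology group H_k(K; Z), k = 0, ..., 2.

Order the vertices as a < b < c < d < e < f < g < h. Listing each simplex with vertices in this order, K has dimension 2 with simplices:

  0-simplices (8): a, b, c, d, e, f, g, h
  1-simplices (13): af, bg, bh, ce, cf, ch, de, df, dg, ef, eg, fh, gh
  2-simplices (5): bgh, cef, cfh, def, deg

Hence C_0 ≅ Z^8, C_1 ≅ Z^13, C_2 ≅ Z^5.

Boundary ∂_1: C_1 → C_0 sends each edge [p,q] (with p < q) to q − p.
The resulting 8×13 matrix has rank 7, and its Smith normal form has invariant factors (1,1,1,1,1,1,1).

Boundary ∂_2: C_2 → C_1 acts by ∂[p,q,r] = [q,r] − [p,r] + [p,q]. For instance
  ∂cef = ef − cf + ce,
  ∂cfh = fh − ch + cf.
The 13×5 boundary matrix has rank 5 and Smith normal form diag(1,1,1,1,1).

From H_k ≅ ker(∂_k) / im(∂_{k+1}) we obtain:

  H_0: rank C_0 − rank ∂_1 = 8 − 7 = 1, and the invariant factors of ∂_1 are all 1, so H_0 ≅ Z.
  H_1: rank ker ∂_1 − rank ∂_2 = (13 − 7) − 5 = 1, and the invariant factors of ∂_2 are all 1, so H_1 ≅ Z.
  H_2: rank ker ∂_2 − rank ∂_3 = (5 − 5) − 0 = 0, and there is no ∂_3, so H_2 ≅ 0.

H_0 = Z,  H_1 = Z,  H_2 = 0.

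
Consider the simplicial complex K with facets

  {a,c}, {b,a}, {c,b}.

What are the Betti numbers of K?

K has 3 vertices, 3 edges.
rank ∂_0 = 0, rank ∂_1 = 2 ⇒ b_0 = 3 − 0 − 2 = 1; all invariant factors of ∂_1 are 1 so no torsion. So H_0 = Z.
rank ∂_1 = 2, rank ∂_2 = 0 ⇒ b_1 = 3 − 2 − 0 = 1. So H_1 = Z.

b_0 = 1, b_1 = 1.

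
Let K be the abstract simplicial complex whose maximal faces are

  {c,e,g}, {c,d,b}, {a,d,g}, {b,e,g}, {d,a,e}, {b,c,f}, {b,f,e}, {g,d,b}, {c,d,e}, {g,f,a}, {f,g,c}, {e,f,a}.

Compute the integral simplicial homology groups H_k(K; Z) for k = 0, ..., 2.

K has 7 vertices, 18 edges, 12 triangles.
rank ∂_0 = 0, rank ∂_1 = 6 ⇒ b_0 = 7 − 0 − 6 = 1; all invariant factors of ∂_1 are 1 so no torsion. So H_0 = Z.
rank ∂_1 = 6, rank ∂_2 = 12 ⇒ b_1 = 18 − 6 − 12 = 0; ∂_2 has invariant factor(s) [2] giving torsion. So H_1 = Z/2Z.
rank ∂_2 = 12, rank ∂_3 = 0 ⇒ b_2 = 12 − 12 − 0 = 0. So H_2 = 0.

H_0 = Z,  H_1 = Z/2Z,  H_2 = 0.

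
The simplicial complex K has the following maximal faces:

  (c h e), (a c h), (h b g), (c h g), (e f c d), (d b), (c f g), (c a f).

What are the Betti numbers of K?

Take the total order a < b < c < d < e < f < g < h on the vertex set. Then K (dimension 3) consists of the simplices:

  0-simplices (8): a, b, c, d, e, f, g, h
  1-simplices (17): ac, af, ah, bd, bg, bh, cd, ce, cf, cg, ch, de, df, ef, eh, fg, gh
  2-simplices (10): acf, ach, bgh, cde, cdf, cef, ceh, cfg, cgh, def
  3-simplices (1): cdef

so the chain groups are C_0 ≅ Z^8, C_1 ≅ Z^17, C_2 ≅ Z^10, C_3 ≅ Z^1.

Boundary ∂_1: C_1 → C_0 is given by ∂[p,q] = [q] − [p]. For instance
  ∂cg = g − c.
The resulting 8×17 matrix has rank 7, and its Smith normal form has invariant factors (1,1,1,1,1,1,1).

The boundary map ∂_2: C_2 → C_1 acts by ∂[p,q,r] = [q,r] − [p,r] + [p,q]. For instance
  ∂cdf = df − cf + cd,
  ∂ceh = eh − ch + ce.
This gives a 17×10 integer matrix of rank 9; reducing to Smith normal form yields diagonal entries (1,1,1,1,1,1,1,1,1).

Boundary ∂_3: C_3 → C_2 sends each 3-simplex σ to the alternating sum Σ_i (−1)^i (σ with its i-th vertex removed). For instance
  ∂cdef = def − cef + cdf − cde.
As a 10×1 matrix over Z this has rank 1, with invariant factors (1).

Now H_k = ker ∂_k / im ∂_{k+1}, so:

  H_0: rank C_0 − rank ∂_1 = 8 − 7 = 1, and the invariant factors of ∂_1 are all 1, so H_0 ≅ Z.
  H_1: rank ker ∂_1 − rank ∂_2 = (17 − 7) − 9 = 1, and the invariant factors of ∂_2 are all 1, so H_1 ≅ Z.
  H_2: rank ker ∂_2 − rank ∂_3 = (10 − 9) − 1 = 0, and the invariant factors of ∂_3 are all 1, so H_2 ≅ 0.
  H_3: rank ker ∂_3 − rank ∂_4 = (1 − 1) − 0 = 0, and there is no ∂_4, so H_3 ≅ 0.

As a check, the Euler characteristic is 8 − 17 + 10 − 1 = 0, which agrees with 1 − 1 + 0 − 0 = 0.

Hence the Betti numbers are b_0 = 1, b_1 = 1, b_2 = 0, b_3 = 0.

b_0 = 1, b_1 = 1, b_2 = 0, b_3 = 0.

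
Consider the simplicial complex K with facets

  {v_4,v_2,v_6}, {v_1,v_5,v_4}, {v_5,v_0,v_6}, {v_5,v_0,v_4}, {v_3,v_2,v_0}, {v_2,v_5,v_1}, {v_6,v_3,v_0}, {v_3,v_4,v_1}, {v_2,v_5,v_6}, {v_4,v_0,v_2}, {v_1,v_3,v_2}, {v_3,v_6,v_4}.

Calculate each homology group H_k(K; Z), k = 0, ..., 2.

We work with the vertex ordering v_0 < v_1 < v_2 < v_3 < v_4 < v_5 < v_6. The simplices of K, each written with vertices in increasing order, are:

  0-simplices (7): [v_0], [v_1], [v_2], [v_3], [v_4], [v_5], [v_6]
  1-simplices (18): (18 of them)
  2-simplices (12): (12 of them)

so the chain groups are C_0 ≅ Z^7, C_1 ≅ Z^18, C_2 ≅ Z^12.

Boundary ∂_1: C_1 → C_0 sends each edge [p,q] (with p < q) to q − p.
This gives a 7×18 integer matrix of rank 6; reducing to Smith normal form yields diagonal entries (1,1,1,1,1,1).

∂_2: C_2 → C_1 maps a triangle to the signed sum of its edges. For instance
  ∂[v_0,v_4,v_5] = [v_4,v_5] − [v_0,v_5] + [v_0,v_4],
  ∂[v_1,v_2,v_3] = [v_2,v_3] − [v_1,v_3] + [v_1,v_2].
The resulting 18×12 matrix has rank 12, and its Smith normal form has invariant factors (1,1,1,1,1,1,1,1,1,1,1,2).

Now H_k = ker ∂_k / im ∂_{k+1}, so:

  H_0: rank C_0 − rank ∂_1 = 7 − 6 = 1, and the invariant factors of ∂_1 are all 1, so H_0 = Z.
  H_1: rank ker ∂_1 − rank ∂_2 = (18 − 6) − 12 = 0, and ∂_2 has invariant factor 2 > 1, so H_1 = Z/2Z.
  H_2: rank ker ∂_2 − rank ∂_3 = (12 − 12) − 0 = 0, and there is no ∂_3, so H_2 = 0.

H_0 ≅ Z,  H_1 ≅ Z/2Z,  H_2 = 0.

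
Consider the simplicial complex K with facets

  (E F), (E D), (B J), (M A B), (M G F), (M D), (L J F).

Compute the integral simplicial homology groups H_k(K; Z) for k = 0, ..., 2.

Take the total order A < B < D < E < F < G < J < L < M on the vertex set. Then K (dimension 2) consists of the simplices:

  0-simplices (9): A, B, D, E, F, G, J, L, M
  1-simplices (13): AB, AM, BJ, BM, DE, DM, EF, FG, FJ, FL, FM, GM, JL
  2-simplices (3): ABM, FGM, FJL

Hence C_0 ≅ Z^9, C_1 ≅ Z^13, C_2 ≅ Z^3.

Boundary ∂_1: C_1 → C_0 is given by ∂[p,q] = [q] − [p]. For instance
  ∂AB = B − A.
This gives a 9×13 integer matrix of rank 8; reducing to Smith normal form yields diagonal entries (1,1,1,1,1,1,1,1).

The boundary map ∂_2: C_2 → C_1 maps a triangle to the signed sum of its edges. For instance
  ∂FJL = JL − FL + FJ,
  ∂FGM = GM − FM + FG.
The 13×3 boundary matrix has rank 3 and Smith normal form diag(1,1,1).

Reading off H_k = ker ∂_k / im ∂_{k+1}:

  H_0: rank C_0 − rank ∂_1 = 9 − 8 = 1, and the invariant factors of ∂_1 are all 1, so H_0 ≅ Z.
  H_1: rank ker ∂_1 − rank ∂_2 = (13 − 8) − 3 = 2, and the invariant factors of ∂_2 are all 1, so H_1 ≅ Z^2.
  H_2: rank ker ∂_2 − rank ∂_3 = (3 − 3) − 0 = 0, and there is no ∂_3, so H_2 ≅ 0.

As a check, the Euler characteristic is 9 − 13 + 3 = -1, which agrees with 1 − 2 + 0 = -1.

H_0 ≅ Z,  H_1 ≅ Z^2,  H_2 = 0.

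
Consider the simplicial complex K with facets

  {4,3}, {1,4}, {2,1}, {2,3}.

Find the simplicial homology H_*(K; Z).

H_0 ≅ Z,  H_1 ≅ Z.

Fix the vertex order 1 < 2 < 3 < 4 and write every simplex with vertices in increasing order. Then dim K = 1 and the simplices of K are:

  0-simplices (4): [1], [2], [3], [4]
  1-simplices (4): [1,2], [1,4], [2,3], [3,4]

giving chain groups C_0 ≅ Z^4, C_1 ≅ Z^4.

The boundary map ∂_1: C_1 → C_0 maps an edge to its endpoints' difference, ∂[p,q] = q − p.
This gives a 4×4 integer matrix of rank 3; reducing to Smith normal form yields diagonal entries (1,1,1).

Reading off H_k = ker ∂_k / im ∂_{k+1}:

  H_0: rank C_0 − rank ∂_1 = 4 − 3 = 1, and the invariant factors of ∂_1 are all 1, so H_0 ≅ Z.
  H_1: rank ker ∂_1 − rank ∂_2 = (4 − 3) − 0 = 1, and there is no ∂_2, so H_1 ≅ Z.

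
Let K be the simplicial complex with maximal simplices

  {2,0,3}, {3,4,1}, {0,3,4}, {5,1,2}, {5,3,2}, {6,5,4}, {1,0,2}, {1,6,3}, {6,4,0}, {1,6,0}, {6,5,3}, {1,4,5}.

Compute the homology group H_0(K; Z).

H_0 ≅ Z.

K has 7 vertices, 18 edges, 12 triangles.
rank ∂_0 = 0, rank ∂_1 = 6 ⇒ b_0 = 7 − 0 − 6 = 1; all invariant factors of ∂_1 are 1 so no torsion. So H_0 = Z.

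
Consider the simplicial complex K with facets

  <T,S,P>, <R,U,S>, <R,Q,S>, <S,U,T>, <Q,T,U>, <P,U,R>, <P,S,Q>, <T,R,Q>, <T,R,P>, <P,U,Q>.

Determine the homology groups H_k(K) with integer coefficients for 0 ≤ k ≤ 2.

H_0 ≅ Z,  H_1 ≅ Z/2,  H_2 = 0.

Take the total order P < Q < R < S < T < U on the vertex set. Then K (dimension 2) consists of the simplices:

  0-simplices (6): P, Q, R, S, T, U
  1-simplices (15): PQ, PR, PS, PT, PU, QR, QS, QT, QU, RS, RT, RU, ST, SU, TU
  2-simplices (10): PQS, PQU, PRT, PRU, PST, QRS, QRT, QTU, RSU, STU

giving chain groups C_0 ≅ Z^6, C_1 ≅ Z^15, C_2 ≅ Z^10.

The boundary map ∂_1: C_1 → C_0 maps an edge to its endpoints' difference, ∂[p,q] = q − p.
The 6×15 boundary matrix has rank 5 and Smith normal form diag(1,1,1,1,1).

The boundary map ∂_2: C_2 → C_1 sends each 2-simplex [p,q,r] to [q,r] − [p,r] + [p,q]. For instance
  ∂PRT = RT − PT + PR,
  ∂QRT = RT − QT + QR.
This gives a 15×10 integer matrix of rank 10; reducing to Smith normal form yields diagonal entries (1,1,1,1,1,1,1,1,1,2).

Now H_k = ker ∂_k / im ∂_{k+1}, so:

  H_0: rank C_0 − rank ∂_1 = 6 − 5 = 1, and the invariant factors of ∂_1 are all 1, so H_0 = Z.
  H_1: rank ker ∂_1 − rank ∂_2 = (15 − 5) − 10 = 0, and ∂_2 has invariant factor 2 > 1, so H_1 = Z/2.
  H_2: rank ker ∂_2 − rank ∂_3 = (10 − 10) − 0 = 0, and there is no ∂_3, so H_2 = 0.

As a check, the Euler characteristic is 6 − 15 + 10 = 1, which agrees with 1 − 0 + 0 = 1.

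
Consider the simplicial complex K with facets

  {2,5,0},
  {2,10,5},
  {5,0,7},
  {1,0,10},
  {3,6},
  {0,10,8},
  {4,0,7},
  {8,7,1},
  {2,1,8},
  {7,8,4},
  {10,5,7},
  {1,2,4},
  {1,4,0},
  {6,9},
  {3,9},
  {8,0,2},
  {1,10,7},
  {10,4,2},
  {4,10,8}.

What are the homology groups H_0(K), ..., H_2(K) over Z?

H_0 = Z^2,  H_1 = Z^3,  H_2 = Z.

Order the vertices as 0 < 1 < 2 < 3 < 4 < 5 < 6 < 7 < 8 < 9 < 10. Listing each simplex with vertices in this order, K has dimension 2 with simplices:

  0-simplices (11): [0], [1], [2], [3], [4], [5], [6], [7], [8], [9], [10]
  1-simplices (27): (27 of them)
  2-simplices (16): [0,1,4], [0,1,10], [0,2,5], [0,2,8], [0,4,7], [0,5,7], [0,8,10], [1,2,4], [1,2,8], [1,7,8], [1,7,10], [2,4,10], [2,5,10], [4,7,8], [4,8,10], [5,7,10]

Hence C_0 ≅ Z^11, C_1 ≅ Z^27, C_2 ≅ Z^16.

∂_1: C_1 → C_0 maps an edge to its endpoints' difference, ∂[p,q] = q − p.
This gives a 11×27 integer matrix of rank 9; reducing to Smith normal form yields diagonal entries (1,1,1,1,1,1,1,1,1).

The boundary map ∂_2: C_2 → C_1 sends each 2-simplex [p,q,r] to [q,r] − [p,r] + [p,q]. For instance
  ∂[2,4,10] = [4,10] − [2,10] + [2,4],
  ∂[0,1,10] = [1,10] − [0,10] + [0,1].
This gives a 27×16 integer matrix of rank 15; reducing to Smith normal form yields diagonal entries (1,1,1,1,1,1,1,1,1,1,1,1,1,1,1).

Reading off H_k = ker ∂_k / im ∂_{k+1}:

  H_0: rank C_0 − rank ∂_1 = 11 − 9 = 2, and the invariant factors of ∂_1 are all 1, so H_0 = Z^2.
  H_1: rank ker ∂_1 − rank ∂_2 = (27 − 9) − 15 = 3, and the invariant factors of ∂_2 are all 1, so H_1 = Z^3.
  H_2: rank ker ∂_2 − rank ∂_3 = (16 − 15) − 0 = 1, and there is no ∂_3, so H_2 = Z.

As a check, the Euler characteristic is 11 − 27 + 16 = 0, which agrees with 2 − 3 + 1 = 0.
(K is a triangulation of the disjoint union of the circle S^1 and the torus T^2.)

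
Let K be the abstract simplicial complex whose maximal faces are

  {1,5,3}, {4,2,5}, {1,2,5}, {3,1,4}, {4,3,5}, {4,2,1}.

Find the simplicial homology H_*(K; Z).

Take the total order 1 < 2 < 3 < 4 < 5 on the vertex set. Then K (dimension 2) consists of the simplices:

  0-simplices (5): [1], [2], [3], [4], [5]
  1-simplices (9): [1,2], [1,3], [1,4], [1,5], [2,4], [2,5], [3,4], [3,5], [4,5]
  2-simplices (6): [1,2,4], [1,2,5], [1,3,4], [1,3,5], [2,4,5], [3,4,5]

Hence C_0 ≅ Z^5, C_1 ≅ Z^9, C_2 ≅ Z^6.

Boundary ∂_1: C_1 → C_0 sends each edge [p,q] (with p < q) to q − p. For instance
  ∂[4,5] = [5] − [4].
As a 5×9 matrix over Z this has rank 4, with invariant factors (1,1,1,1).

The boundary map ∂_2: C_2 → C_1 acts by ∂[p,q,r] = [q,r] − [p,r] + [p,q]. For instance
  ∂[1,3,5] = [3,5] − [1,5] + [1,3],
  ∂[1,2,5] = [2,5] − [1,5] + [1,2].
The resulting 9×6 matrix has rank 5, and its Smith normal form has invariant factors (1,1,1,1,1).

Reading off H_k = ker ∂_k / im ∂_{k+1}:

  H_0: rank C_0 − rank ∂_1 = 5 − 4 = 1, and the invariant factors of ∂_1 are all 1, so H_0 ≅ Z.
  H_1: rank ker ∂_1 − rank ∂_2 = (9 − 4) − 5 = 0, and the invariant factors of ∂_2 are all 1, so H_1 ≅ 0.
  H_2: rank ker ∂_2 − rank ∂_3 = (6 − 5) − 0 = 1, and there is no ∂_3, so H_2 ≅ Z.

As a check, the Euler characteristic is 5 − 9 + 6 = 2, which agrees with 1 − 0 + 1 = 2.

H_0 ≅ Z,  H_1 = 0,  H_2 ≅ Z.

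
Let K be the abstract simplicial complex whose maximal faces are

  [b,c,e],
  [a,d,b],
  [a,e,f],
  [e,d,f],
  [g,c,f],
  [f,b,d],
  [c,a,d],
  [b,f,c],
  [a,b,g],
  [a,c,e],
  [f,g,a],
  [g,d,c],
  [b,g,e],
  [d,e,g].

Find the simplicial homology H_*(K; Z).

H_0 ≅ Z,  H_1 ≅ Z^2,  H_2 ≅ Z.

We work with the vertex ordering a < b < c < d < e < f < g. The simplices of K, each written with vertices in increasing order, are:

  0-simplices (7): a, b, c, d, e, f, g
  1-simplices (21): ab, ac, ad, ae, af, ag, bc, bd, be, bf, bg, cd, ce, cf, cg, de, df, dg, ef, eg, fg
  2-simplices (14): abd, abg, acd, ace, aef, afg, bce, bcf, bdf, beg, cdg, cfg, def, deg

so the chain groups are C_0 ≅ Z^7, C_1 ≅ Z^21, C_2 ≅ Z^14.

Boundary ∂_1: C_1 → C_0 maps an edge to its endpoints' difference, ∂[p,q] = q − p. For instance
  ∂dg = g − d.
The 7×21 boundary matrix has rank 6 and Smith normal form diag(1,1,1,1,1,1).

∂_2: C_2 → C_1 maps a triangle to the signed sum of its edges. For instance
  ∂bdf = df − bf + bd,
  ∂acd = cd − ad + ac.
This gives a 21×14 integer matrix of rank 13; reducing to Smith normal form yields diagonal entries (1,1,1,1,1,1,1,1,1,1,1,1,1).

Reading off H_k = ker ∂_k / im ∂_{k+1}:

  H_0: rank C_0 − rank ∂_1 = 7 − 6 = 1, and the invariant factors of ∂_1 are all 1, so H_0 ≅ Z.
  H_1: rank ker ∂_1 − rank ∂_2 = (21 − 6) − 13 = 2, and the invariant factors of ∂_2 are all 1, so H_1 ≅ Z^2.
  H_2: rank ker ∂_2 − rank ∂_3 = (14 − 13) − 0 = 1, and there is no ∂_3, so H_2 ≅ Z.

As a check, the Euler characteristic is 7 − 21 + 14 = 0, which agrees with 1 − 2 + 1 = 0.
(K is a triangulation of the torus T^2.)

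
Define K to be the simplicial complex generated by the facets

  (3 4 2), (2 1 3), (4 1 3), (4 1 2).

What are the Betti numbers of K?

b_0 = 1, b_1 = 0, b_2 = 1.

Fix the vertex order 1 < 2 < 3 < 4 and write every simplex with vertices in increasing order. Then dim K = 2 and the simplices of K are:

  0-simplices (4): [1], [2], [3], [4]
  1-simplices (6): [1,2], [1,3], [1,4], [2,3], [2,4], [3,4]
  2-simplices (4): [1,2,3], [1,2,4], [1,3,4], [2,3,4]

so the chain groups are C_0 ≅ Z^4, C_1 ≅ Z^6, C_2 ≅ Z^4.

Boundary ∂_1: C_1 → C_0 is given by ∂[p,q] = [q] − [p]. For instance
  ∂[2,3] = [3] − [2].
The resulting 4×6 matrix has rank 3, and its Smith normal form has invariant factors (1,1,1).

The boundary map ∂_2: C_2 → C_1 acts by ∂[p,q,r] = [q,r] − [p,r] + [p,q]. For instance
  ∂[2,3,4] = [3,4] − [2,4] + [2,3],
  ∂[1,2,3] = [2,3] − [1,3] + [1,2].
The resulting 6×4 matrix has rank 3, and its Smith normal form has invariant factors (1,1,1).

Now H_k = ker ∂_k / im ∂_{k+1}, so:

  H_0: rank C_0 − rank ∂_1 = 4 − 3 = 1, and the invariant factors of ∂_1 are all 1, so H_0 ≅ Z.
  H_1: rank ker ∂_1 − rank ∂_2 = (6 − 3) − 3 = 0, and the invariant factors of ∂_2 are all 1, so H_1 ≅ 0.
  H_2: rank ker ∂_2 − rank ∂_3 = (4 − 3) − 0 = 1, and there is no ∂_3, so H_2 ≅ Z.

Hence the Betti numbers are b_0 = 1, b_1 = 0, b_2 = 1.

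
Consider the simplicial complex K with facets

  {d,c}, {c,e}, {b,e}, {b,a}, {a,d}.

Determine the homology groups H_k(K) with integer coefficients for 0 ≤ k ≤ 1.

K has 5 vertices, 5 edges.
rank ∂_0 = 0, rank ∂_1 = 4 ⇒ b_0 = 5 − 0 − 4 = 1; all invariant factors of ∂_1 are 1 so no torsion. So H_0 ≅ Z.
rank ∂_1 = 4, rank ∂_2 = 0 ⇒ b_1 = 5 − 4 − 0 = 1. So H_1 ≅ Z.

H_0 = Z,  H_1 = Z.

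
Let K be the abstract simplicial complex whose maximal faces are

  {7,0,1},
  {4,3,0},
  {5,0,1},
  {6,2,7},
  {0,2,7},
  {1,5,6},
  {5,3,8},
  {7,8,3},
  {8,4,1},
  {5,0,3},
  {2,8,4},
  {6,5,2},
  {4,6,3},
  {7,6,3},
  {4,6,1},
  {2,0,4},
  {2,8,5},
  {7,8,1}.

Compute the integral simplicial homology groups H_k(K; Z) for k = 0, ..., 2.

We work with the vertex ordering 0 < 1 < 2 < 3 < 4 < 5 < 6 < 7 < 8. The simplices of K, each written with vertices in increasing order, are:

  0-simplices (9): [0], [1], [2], [3], [4], [5], [6], [7], [8]
  1-simplices (27): (27 of them)
  2-simplices (18): [0,1,5], [0,1,7], [0,2,4], [0,2,7], [0,3,4], [0,3,5], [1,4,6], [1,4,8], [1,5,6], [1,7,8], [2,4,8], [2,5,6], [2,5,8], [2,6,7], [3,4,6], [3,5,8], [3,6,7], [3,7,8]

Hence C_0 ≅ Z^9, C_1 ≅ Z^27, C_2 ≅ Z^18.

The boundary map ∂_1: C_1 → C_0 maps an edge to its endpoints' difference, ∂[p,q] = q − p.
As a 9×27 matrix over Z this has rank 8, with invariant factors (1,1,1,1,1,1,1,1).

∂_2: C_2 → C_1 maps a triangle to the signed sum of its edges. For instance
  ∂[1,4,8] = [4,8] − [1,8] + [1,4],
  ∂[0,2,7] = [2,7] − [0,7] + [0,2].
As a 27×18 matrix over Z this has rank 17, with invariant factors (1,1,1,1,1,1,1,1,1,1,1,1,1,1,1,1,1).

Now H_k = ker ∂_k / im ∂_{k+1}, so:

  H_0: rank C_0 − rank ∂_1 = 9 − 8 = 1, and the invariant factors of ∂_1 are all 1, so H_0 ≅ Z.
  H_1: rank ker ∂_1 − rank ∂_2 = (27 − 8) − 17 = 2, and the invariant factors of ∂_2 are all 1, so H_1 ≅ Z^2.
  H_2: rank ker ∂_2 − rank ∂_3 = (18 − 17) − 0 = 1, and there is no ∂_3, so H_2 ≅ Z.

(K is a triangulation of the torus T^2.)

H_0 ≅ Z,  H_1 ≅ Z^2,  H_2 ≅ Z.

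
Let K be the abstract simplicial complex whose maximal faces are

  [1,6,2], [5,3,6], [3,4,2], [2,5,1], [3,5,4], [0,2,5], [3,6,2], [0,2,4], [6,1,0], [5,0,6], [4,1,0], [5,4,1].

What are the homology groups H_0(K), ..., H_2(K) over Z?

Take the total order 0 < 1 < 2 < 3 < 4 < 5 < 6 on the vertex set. Then K (dimension 2) consists of the simplices:

  0-simplices (7): [0], [1], [2], [3], [4], [5], [6]
  1-simplices (18): [0,1], [0,2], [0,4], [0,5], [0,6], [1,2], [1,4], [1,5], [1,6], [2,3], [2,4], [2,5], [2,6], [3,4], [3,5], [3,6], [4,5], [5,6]
  2-simplices (12): [0,1,4], [0,1,6], [0,2,4], [0,2,5], [0,5,6], [1,2,5], [1,2,6], [1,4,5], [2,3,4], [2,3,6], [3,4,5], [3,5,6]

so the chain groups are C_0 ≅ Z^7, C_1 ≅ Z^18, C_2 ≅ Z^12.

Boundary ∂_1: C_1 → C_0 is given by ∂[p,q] = [q] − [p].
This gives a 7×18 integer matrix of rank 6; reducing to Smith normal form yields diagonal entries (1,1,1,1,1,1).

The boundary map ∂_2: C_2 → C_1 maps a triangle to the signed sum of its edges. For instance
  ∂[0,1,6] = [1,6] − [0,6] + [0,1],
  ∂[1,2,6] = [2,6] − [1,6] + [1,2].
The resulting 18×12 matrix has rank 12, and its Smith normal form has invariant factors (1,1,1,1,1,1,1,1,1,1,1,2).

From H_k ≅ ker(∂_k) / im(∂_{k+1}) we obtain:

  H_0: rank C_0 − rank ∂_1 = 7 − 6 = 1, and the invariant factors of ∂_1 are all 1, so H_0 ≅ Z.
  H_1: rank ker ∂_1 − rank ∂_2 = (18 − 6) − 12 = 0, and ∂_2 has invariant factor 2 > 1, so H_1 ≅ Z/2.
  H_2: rank ker ∂_2 − rank ∂_3 = (12 − 12) − 0 = 0, and there is no ∂_3, so H_2 ≅ 0.

H_0 ≅ Z,  H_1 ≅ Z/2,  H_2 = 0.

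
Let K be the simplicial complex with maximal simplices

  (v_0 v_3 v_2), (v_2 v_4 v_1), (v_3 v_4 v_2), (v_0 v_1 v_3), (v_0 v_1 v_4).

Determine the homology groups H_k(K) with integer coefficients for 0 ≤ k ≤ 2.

Order the vertices as v_0 < v_1 < v_2 < v_3 < v_4. Listing each simplex with vertices in this order, K has dimension 2 with simplices:

  0-simplices (5): [v_0], [v_1], [v_2], [v_3], [v_4]
  1-simplices (10): [v_0,v_1], [v_0,v_2], [v_0,v_3], [v_0,v_4], [v_1,v_2], [v_1,v_3], [v_1,v_4], [v_2,v_3], [v_2,v_4], [v_3,v_4]
  2-simplices (5): [v_0,v_1,v_3], [v_0,v_1,v_4], [v_0,v_2,v_3], [v_1,v_2,v_4], [v_2,v_3,v_4]

giving chain groups C_0 ≅ Z^5, C_1 ≅ Z^10, C_2 ≅ Z^5.

Boundary ∂_1: C_1 → C_0 is given by ∂[p,q] = [q] − [p].
The resulting 5×10 matrix has rank 4, and its Smith normal form has invariant factors (1,1,1,1).

∂_2: C_2 → C_1 sends each 2-simplex [p,q,r] to [q,r] − [p,r] + [p,q]. For instance
  ∂[v_0,v_1,v_3] = [v_1,v_3] − [v_0,v_3] + [v_0,v_1],
  ∂[v_0,v_1,v_4] = [v_1,v_4] − [v_0,v_4] + [v_0,v_1].
This gives a 10×5 integer matrix of rank 5; reducing to Smith normal form yields diagonal entries (1,1,1,1,1).

From H_k ≅ ker(∂_k) / im(∂_{k+1}) we obtain:

  H_0: rank C_0 − rank ∂_1 = 5 − 4 = 1, and the invariant factors of ∂_1 are all 1, so H_0 ≅ Z.
  H_1: rank ker ∂_1 − rank ∂_2 = (10 − 4) − 5 = 1, and the invariant factors of ∂_2 are all 1, so H_1 ≅ Z.
  H_2: rank ker ∂_2 − rank ∂_3 = (5 − 5) − 0 = 0, and there is no ∂_3, so H_2 ≅ 0.

As a check, the Euler characteristic is 5 − 10 + 5 = 0, which agrees with 1 − 1 + 0 = 0.

H_0 ≅ Z,  H_1 ≅ Z,  H_2 = 0.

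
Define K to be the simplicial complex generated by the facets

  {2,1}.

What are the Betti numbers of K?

b_0 = 1, b_1 = 0.

Fix the vertex order 1 < 2 and write every simplex with vertices in increasing order. Then dim K = 1 and the simplices of K are:

  0-simplices (2): [1], [2]
  1-simplices (1): [1,2]

giving chain groups C_0 ≅ Z^2, C_1 ≅ Z^1.

The boundary map ∂_1: C_1 → C_0 is given by ∂[p,q] = [q] − [p]. For instance
  ∂[1,2] = [2] − [1].
The resulting 2×1 matrix has rank 1, and its Smith normal form has invariant factors (1).

Now H_k = ker ∂_k / im ∂_{k+1}, so:

  H_0: rank C_0 − rank ∂_1 = 2 − 1 = 1, and the invariant factors of ∂_1 are all 1, so H_0 ≅ Z.
  H_1: rank ker ∂_1 − rank ∂_2 = (1 − 1) − 0 = 0, and there is no ∂_2, so H_1 ≅ 0.

(K is a triangulation of the 1-simplex.)

Hence the Betti numbers are b_0 = 1, b_1 = 0.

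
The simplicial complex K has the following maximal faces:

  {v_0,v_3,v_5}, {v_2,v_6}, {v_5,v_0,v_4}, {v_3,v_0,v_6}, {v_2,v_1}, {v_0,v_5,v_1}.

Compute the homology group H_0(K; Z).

Order the vertices as v_0 < v_1 < v_2 < v_3 < v_4 < v_5 < v_6. Listing each simplex with vertices in this order, K has dimension 2 with simplices:

  0-simplices (7): [v_0], [v_1], [v_2], [v_3], [v_4], [v_5], [v_6]
  1-simplices (11): [v_0,v_1], [v_0,v_3], [v_0,v_4], [v_0,v_5], [v_0,v_6], [v_1,v_2], [v_1,v_5], [v_2,v_6], [v_3,v_5], [v_3,v_6], [v_4,v_5]
  2-simplices (4): [v_0,v_1,v_5], [v_0,v_3,v_5], [v_0,v_3,v_6], [v_0,v_4,v_5]

giving chain groups C_0 ≅ Z^7, C_1 ≅ Z^11, C_2 ≅ Z^4.

Boundary ∂_1: C_1 → C_0 is given by ∂[p,q] = [q] − [p].
The 7×11 boundary matrix has rank 6 and Smith normal form diag(1,1,1,1,1,1).

Boundary ∂_2: C_2 → C_1 maps a triangle to the signed sum of its edges. For instance
  ∂[v_0,v_3,v_5] = [v_3,v_5] − [v_0,v_5] + [v_0,v_3],
  ∂[v_0,v_3,v_6] = [v_3,v_6] − [v_0,v_6] + [v_0,v_3].
This gives a 11×4 integer matrix of rank 4; reducing to Smith normal form yields diagonal entries (1,1,1,1).

From H_k ≅ ker(∂_k) / im(∂_{k+1}) we obtain:

  H_0: rank C_0 − rank ∂_1 = 7 − 6 = 1, and the invariant factors of ∂_1 are all 1, so H_0 = Z.

H_0 ≅ Z.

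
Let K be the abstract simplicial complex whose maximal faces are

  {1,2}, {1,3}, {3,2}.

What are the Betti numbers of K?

We work with the vertex ordering 1 < 2 < 3. The simplices of K, each written with vertices in increasing order, are:

  0-simplices (3): [1], [2], [3]
  1-simplices (3): [1,2], [1,3], [2,3]

so the chain groups are C_0 ≅ Z^3, C_1 ≅ Z^3.

The boundary map ∂_1: C_1 → C_0 sends each edge [p,q] (with p < q) to q − p. For instance
  ∂[1,3] = [3] − [1].
This gives a 3×3 integer matrix of rank 2; reducing to Smith normal form yields diagonal entries (1,1).

Reading off H_k = ker ∂_k / im ∂_{k+1}:

  H_0: rank C_0 − rank ∂_1 = 3 − 2 = 1, and the invariant factors of ∂_1 are all 1, so H_0 ≅ Z.
  H_1: rank ker ∂_1 − rank ∂_2 = (3 − 2) − 0 = 1, and there is no ∂_2, so H_1 ≅ Z.

(K is a triangulation of the circle S^1.)

Hence the Betti numbers are b_0 = 1, b_1 = 1.

b_0 = 1, b_1 = 1.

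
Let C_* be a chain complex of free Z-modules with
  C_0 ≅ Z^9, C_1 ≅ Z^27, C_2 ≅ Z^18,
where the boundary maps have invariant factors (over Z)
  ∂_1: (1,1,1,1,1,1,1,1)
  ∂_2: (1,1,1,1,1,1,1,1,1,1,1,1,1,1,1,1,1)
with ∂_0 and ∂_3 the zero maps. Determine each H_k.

H_0: b_0 = 9 − 0 − 8 = 1; torsion from ∂_1 factors > 1: none. So H_0 ≅ Z.
H_1: b_1 = 27 − 8 − 17 = 2; torsion from ∂_2 factors > 1: none. So H_1 ≅ Z^2.
H_2: b_2 = 18 − 17 − 0 = 1; torsion from ∂_3 factors > 1: none. So H_2 ≅ Z.

H_0 ≅ Z,  H_1 ≅ Z^2,  H_2 ≅ Z.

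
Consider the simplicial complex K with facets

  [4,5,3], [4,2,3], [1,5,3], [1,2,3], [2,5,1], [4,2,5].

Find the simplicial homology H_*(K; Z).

We work with the vertex ordering 1 < 2 < 3 < 4 < 5. The simplices of K, each written with vertices in increasing order, are:

  0-simplices (5): [1], [2], [3], [4], [5]
  1-simplices (9): [1,2], [1,3], [1,5], [2,3], [2,4], [2,5], [3,4], [3,5], [4,5]
  2-simplices (6): [1,2,3], [1,2,5], [1,3,5], [2,3,4], [2,4,5], [3,4,5]

giving chain groups C_0 ≅ Z^5, C_1 ≅ Z^9, C_2 ≅ Z^6.

Boundary ∂_1: C_1 → C_0 sends each edge [p,q] (with p < q) to q − p.
This gives a 5×9 integer matrix of rank 4; reducing to Smith normal form yields diagonal entries (1,1,1,1).

The boundary map ∂_2: C_2 → C_1 maps a triangle to the signed sum of its edges. For instance
  ∂[1,2,5] = [2,5] − [1,5] + [1,2],
  ∂[2,3,4] = [3,4] − [2,4] + [2,3].
This gives a 9×6 integer matrix of rank 5; reducing to Smith normal form yields diagonal entries (1,1,1,1,1).

Reading off H_k = ker ∂_k / im ∂_{k+1}:

  H_0: rank C_0 − rank ∂_1 = 5 − 4 = 1, and the invariant factors of ∂_1 are all 1, so H_0 = Z.
  H_1: rank ker ∂_1 − rank ∂_2 = (9 − 4) − 5 = 0, and the invariant factors of ∂_2 are all 1, so H_1 = 0.
  H_2: rank ker ∂_2 − rank ∂_3 = (6 − 5) − 0 = 1, and there is no ∂_3, so H_2 = Z.

(K is a triangulation of the 2-sphere S^2.)

H_0 ≅ Z,  H_1 = 0,  H_2 ≅ Z.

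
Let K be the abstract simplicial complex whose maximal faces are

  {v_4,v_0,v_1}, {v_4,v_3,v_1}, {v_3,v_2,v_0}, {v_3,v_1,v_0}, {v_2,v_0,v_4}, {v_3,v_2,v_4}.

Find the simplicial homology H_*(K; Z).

We work with the vertex ordering v_0 < v_1 < v_2 < v_3 < v_4. The simplices of K, each written with vertices in increasing order, are:

  0-simplices (5): [v_0], [v_1], [v_2], [v_3], [v_4]
  1-simplices (9): [v_0,v_1], [v_0,v_2], [v_0,v_3], [v_0,v_4], [v_1,v_3], [v_1,v_4], [v_2,v_3], [v_2,v_4], [v_3,v_4]
  2-simplices (6): [v_0,v_1,v_3], [v_0,v_1,v_4], [v_0,v_2,v_3], [v_0,v_2,v_4], [v_1,v_3,v_4], [v_2,v_3,v_4]

giving chain groups C_0 ≅ Z^5, C_1 ≅ Z^9, C_2 ≅ Z^6.

∂_1: C_1 → C_0 sends each edge [p,q] (with p < q) to q − p.
This gives a 5×9 integer matrix of rank 4; reducing to Smith normal form yields diagonal entries (1,1,1,1).

Boundary ∂_2: C_2 → C_1 sends each 2-simplex [p,q,r] to [q,r] − [p,r] + [p,q]. For instance
  ∂[v_0,v_1,v_3] = [v_1,v_3] − [v_0,v_3] + [v_0,v_1],
  ∂[v_0,v_2,v_3] = [v_2,v_3] − [v_0,v_3] + [v_0,v_2].
As a 9×6 matrix over Z this has rank 5, with invariant factors (1,1,1,1,1).

From H_k ≅ ker(∂_k) / im(∂_{k+1}) we obtain:

  H_0: rank C_0 − rank ∂_1 = 5 − 4 = 1, and the invariant factors of ∂_1 are all 1, so H_0 = Z.
  H_1: rank ker ∂_1 − rank ∂_2 = (9 − 4) − 5 = 0, and the invariant factors of ∂_2 are all 1, so H_1 = 0.
  H_2: rank ker ∂_2 − rank ∂_3 = (6 − 5) − 0 = 1, and there is no ∂_3, so H_2 = Z.

(K is a triangulation of the 2-sphere S^2.)

H_0 = Z,  H_1 = 0,  H_2 = Z.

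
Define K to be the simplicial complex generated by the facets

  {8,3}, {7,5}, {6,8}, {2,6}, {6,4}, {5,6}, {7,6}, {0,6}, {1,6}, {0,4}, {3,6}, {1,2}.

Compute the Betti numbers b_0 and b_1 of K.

b_0 = 1, b_1 = 4.

Fix the vertex order 0 < 1 < 2 < 3 < 4 < 5 < 6 < 7 < 8 and write every simplex with vertices in increasing order. Then dim K = 1 and the simplices of K are:

  0-simplices (9): [0], [1], [2], [3], [4], [5], [6], [7], [8]
  1-simplices (12): [0,4], [0,6], [1,2], [1,6], [2,6], [3,6], [3,8], [4,6], [5,6], [5,7], [6,7], [6,8]

giving chain groups C_0 ≅ Z^9, C_1 ≅ Z^12.

∂_1: C_1 → C_0 maps an edge to its endpoints' difference, ∂[p,q] = q − p.
The 9×12 boundary matrix has rank 8 and Smith normal form diag(1,1,1,1,1,1,1,1).

Now H_k = ker ∂_k / im ∂_{k+1}, so:

  H_0: rank C_0 − rank ∂_1 = 9 − 8 = 1, and the invariant factors of ∂_1 are all 1, so H_0 = Z.
  H_1: rank ker ∂_1 − rank ∂_2 = (12 − 8) − 0 = 4, and there is no ∂_2, so H_1 = Z^4.

Hence the Betti numbers are b_0 = 1, b_1 = 4.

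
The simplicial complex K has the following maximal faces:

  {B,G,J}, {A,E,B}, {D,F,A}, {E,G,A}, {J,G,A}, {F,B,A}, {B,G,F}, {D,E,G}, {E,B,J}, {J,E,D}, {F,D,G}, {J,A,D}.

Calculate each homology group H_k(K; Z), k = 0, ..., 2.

H_0 = Z,  H_1 = Z_2,  H_2 = 0.

We work with the vertex ordering A < B < D < E < F < G < J. The simplices of K, each written with vertices in increasing order, are:

  0-simplices (7): A, B, D, E, F, G, J
  1-simplices (18): AB, AD, AE, AF, AG, AJ, BE, BF, BG, BJ, DE, DF, DG, DJ, EG, EJ, FG, GJ
  2-simplices (12): ABE, ABF, ADF, ADJ, AEG, AGJ, BEJ, BFG, BGJ, DEG, DEJ, DFG

Hence C_0 ≅ Z^7, C_1 ≅ Z^18, C_2 ≅ Z^12.

Boundary ∂_1: C_1 → C_0 maps an edge to its endpoints' difference, ∂[p,q] = q − p.
The resulting 7×18 matrix has rank 6, and its Smith normal form has invariant factors (1,1,1,1,1,1).

∂_2: C_2 → C_1 maps a triangle to the signed sum of its edges. For instance
  ∂DFG = FG − DG + DF,
  ∂BGJ = GJ − BJ + BG.
The 18×12 boundary matrix has rank 12 and Smith normal form diag(1,1,1,1,1,1,1,1,1,1,1,2).

Reading off H_k = ker ∂_k / im ∂_{k+1}:

  H_0: rank C_0 − rank ∂_1 = 7 − 6 = 1, and the invariant factors of ∂_1 are all 1, so H_0 ≅ Z.
  H_1: rank ker ∂_1 − rank ∂_2 = (18 − 6) − 12 = 0, and ∂_2 has invariant factor 2 > 1, so H_1 ≅ Z_2.
  H_2: rank ker ∂_2 − rank ∂_3 = (12 − 12) − 0 = 0, and there is no ∂_3, so H_2 ≅ 0.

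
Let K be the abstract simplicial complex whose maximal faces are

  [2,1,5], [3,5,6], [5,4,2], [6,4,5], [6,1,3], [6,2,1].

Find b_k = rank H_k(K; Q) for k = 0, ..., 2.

b_0 = 1, b_1 = 1, b_2 = 0.

Take the total order 1 < 2 < 3 < 4 < 5 < 6 on the vertex set. Then K (dimension 2) consists of the simplices:

  0-simplices (6): [1], [2], [3], [4], [5], [6]
  1-simplices (12): [1,2], [1,3], [1,5], [1,6], [2,4], [2,5], [2,6], [3,5], [3,6], [4,5], [4,6], [5,6]
  2-simplices (6): [1,2,5], [1,2,6], [1,3,6], [2,4,5], [3,5,6], [4,5,6]

so the chain groups are C_0 ≅ Z^6, C_1 ≅ Z^12, C_2 ≅ Z^6.

The boundary map ∂_1: C_1 → C_0 is given by ∂[p,q] = [q] − [p]. For instance
  ∂[4,6] = [6] − [4].
As a 6×12 matrix over Z this has rank 5, with invariant factors (1,1,1,1,1).

Boundary ∂_2: C_2 → C_1 sends each 2-simplex [p,q,r] to [q,r] − [p,r] + [p,q]. For instance
  ∂[1,2,6] = [2,6] − [1,6] + [1,2],
  ∂[1,2,5] = [2,5] − [1,5] + [1,2].
This gives a 12×6 integer matrix of rank 6; reducing to Smith normal form yields diagonal entries (1,1,1,1,1,1).

From H_k ≅ ker(∂_k) / im(∂_{k+1}) we obtain:

  H_0: rank C_0 − rank ∂_1 = 6 − 5 = 1, and the invariant factors of ∂_1 are all 1, so H_0 = Z.
  H_1: rank ker ∂_1 − rank ∂_2 = (12 − 5) − 6 = 1, and the invariant factors of ∂_2 are all 1, so H_1 = Z.
  H_2: rank ker ∂_2 − rank ∂_3 = (6 − 6) − 0 = 0, and there is no ∂_3, so H_2 = 0.

As a check, the Euler characteristic is 6 − 12 + 6 = 0, which agrees with 1 − 1 + 0 = 0.

Hence the Betti numbers are b_0 = 1, b_1 = 1, b_2 = 0.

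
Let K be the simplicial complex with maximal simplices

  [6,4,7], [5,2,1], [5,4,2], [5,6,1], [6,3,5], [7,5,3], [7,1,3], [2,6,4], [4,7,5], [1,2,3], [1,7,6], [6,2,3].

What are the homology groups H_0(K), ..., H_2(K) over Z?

H_0 = Z,  H_1 = Z/2,  H_2 = 0.

Take the total order 1 < 2 < 3 < 4 < 5 < 6 < 7 on the vertex set. Then K (dimension 2) consists of the simplices:

  0-simplices (7): [1], [2], [3], [4], [5], [6], [7]
  1-simplices (18): [1,2], [1,3], [1,5], [1,6], [1,7], [2,3], [2,4], [2,5], [2,6], [3,5], [3,6], [3,7], [4,5], [4,6], [4,7], [5,6], [5,7], [6,7]
  2-simplices (12): [1,2,3], [1,2,5], [1,3,7], [1,5,6], [1,6,7], [2,3,6], [2,4,5], [2,4,6], [3,5,6], [3,5,7], [4,5,7], [4,6,7]

so the chain groups are C_0 ≅ Z^7, C_1 ≅ Z^18, C_2 ≅ Z^12.

Boundary ∂_1: C_1 → C_0 maps an edge to its endpoints' difference, ∂[p,q] = q − p.
The 7×18 boundary matrix has rank 6 and Smith normal form diag(1,1,1,1,1,1).

The boundary map ∂_2: C_2 → C_1 acts by ∂[p,q,r] = [q,r] − [p,r] + [p,q]. For instance
  ∂[1,2,5] = [2,5] − [1,5] + [1,2],
  ∂[1,2,3] = [2,3] − [1,3] + [1,2].
This gives a 18×12 integer matrix of rank 12; reducing to Smith normal form yields diagonal entries (1,1,1,1,1,1,1,1,1,1,1,2).

Reading off H_k = ker ∂_k / im ∂_{k+1}:

  H_0: rank C_0 − rank ∂_1 = 7 − 6 = 1, and the invariant factors of ∂_1 are all 1, so H_0 = Z.
  H_1: rank ker ∂_1 − rank ∂_2 = (18 − 6) − 12 = 0, and ∂_2 has invariant factor 2 > 1, so H_1 = Z/2.
  H_2: rank ker ∂_2 − rank ∂_3 = (12 − 12) − 0 = 0, and there is no ∂_3, so H_2 = 0.

As a check, the Euler characteristic is 7 − 18 + 12 = 1, which agrees with 1 − 0 + 0 = 1.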